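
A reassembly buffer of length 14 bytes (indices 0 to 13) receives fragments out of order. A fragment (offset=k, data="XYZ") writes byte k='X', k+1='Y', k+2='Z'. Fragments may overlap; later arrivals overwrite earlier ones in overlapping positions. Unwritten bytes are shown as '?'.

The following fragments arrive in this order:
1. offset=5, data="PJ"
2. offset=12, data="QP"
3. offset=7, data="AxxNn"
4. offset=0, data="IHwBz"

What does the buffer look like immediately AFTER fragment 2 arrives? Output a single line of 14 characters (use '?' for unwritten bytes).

Answer: ?????PJ?????QP

Derivation:
Fragment 1: offset=5 data="PJ" -> buffer=?????PJ???????
Fragment 2: offset=12 data="QP" -> buffer=?????PJ?????QP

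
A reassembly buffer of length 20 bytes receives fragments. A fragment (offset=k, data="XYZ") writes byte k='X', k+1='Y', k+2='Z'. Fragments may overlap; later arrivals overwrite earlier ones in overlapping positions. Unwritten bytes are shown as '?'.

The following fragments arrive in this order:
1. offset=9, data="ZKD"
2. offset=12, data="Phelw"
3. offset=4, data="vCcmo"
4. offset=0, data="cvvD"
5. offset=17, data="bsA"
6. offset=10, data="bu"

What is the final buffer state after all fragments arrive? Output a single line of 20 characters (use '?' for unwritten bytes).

Answer: cvvDvCcmoZbuPhelwbsA

Derivation:
Fragment 1: offset=9 data="ZKD" -> buffer=?????????ZKD????????
Fragment 2: offset=12 data="Phelw" -> buffer=?????????ZKDPhelw???
Fragment 3: offset=4 data="vCcmo" -> buffer=????vCcmoZKDPhelw???
Fragment 4: offset=0 data="cvvD" -> buffer=cvvDvCcmoZKDPhelw???
Fragment 5: offset=17 data="bsA" -> buffer=cvvDvCcmoZKDPhelwbsA
Fragment 6: offset=10 data="bu" -> buffer=cvvDvCcmoZbuPhelwbsA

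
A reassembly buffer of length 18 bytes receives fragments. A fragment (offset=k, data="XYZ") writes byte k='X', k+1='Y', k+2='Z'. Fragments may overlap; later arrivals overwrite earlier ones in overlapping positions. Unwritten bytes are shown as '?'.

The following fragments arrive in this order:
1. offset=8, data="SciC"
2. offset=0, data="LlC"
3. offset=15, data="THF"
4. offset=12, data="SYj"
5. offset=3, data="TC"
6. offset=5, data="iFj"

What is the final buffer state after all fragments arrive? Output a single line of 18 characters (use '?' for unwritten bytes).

Fragment 1: offset=8 data="SciC" -> buffer=????????SciC??????
Fragment 2: offset=0 data="LlC" -> buffer=LlC?????SciC??????
Fragment 3: offset=15 data="THF" -> buffer=LlC?????SciC???THF
Fragment 4: offset=12 data="SYj" -> buffer=LlC?????SciCSYjTHF
Fragment 5: offset=3 data="TC" -> buffer=LlCTC???SciCSYjTHF
Fragment 6: offset=5 data="iFj" -> buffer=LlCTCiFjSciCSYjTHF

Answer: LlCTCiFjSciCSYjTHF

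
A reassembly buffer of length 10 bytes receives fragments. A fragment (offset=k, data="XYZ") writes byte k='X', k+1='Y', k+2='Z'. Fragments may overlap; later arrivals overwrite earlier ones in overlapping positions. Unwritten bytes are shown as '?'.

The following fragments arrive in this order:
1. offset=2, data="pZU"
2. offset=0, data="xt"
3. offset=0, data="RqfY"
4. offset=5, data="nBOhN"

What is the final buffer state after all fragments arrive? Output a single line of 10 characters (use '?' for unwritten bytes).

Answer: RqfYUnBOhN

Derivation:
Fragment 1: offset=2 data="pZU" -> buffer=??pZU?????
Fragment 2: offset=0 data="xt" -> buffer=xtpZU?????
Fragment 3: offset=0 data="RqfY" -> buffer=RqfYU?????
Fragment 4: offset=5 data="nBOhN" -> buffer=RqfYUnBOhN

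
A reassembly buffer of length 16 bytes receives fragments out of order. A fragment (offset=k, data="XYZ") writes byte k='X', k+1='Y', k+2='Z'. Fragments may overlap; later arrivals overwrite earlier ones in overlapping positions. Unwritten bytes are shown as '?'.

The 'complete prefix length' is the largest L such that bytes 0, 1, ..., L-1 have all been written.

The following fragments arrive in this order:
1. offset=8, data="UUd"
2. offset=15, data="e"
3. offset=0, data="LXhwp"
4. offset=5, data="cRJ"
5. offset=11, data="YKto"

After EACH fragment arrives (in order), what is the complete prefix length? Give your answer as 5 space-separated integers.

Fragment 1: offset=8 data="UUd" -> buffer=????????UUd????? -> prefix_len=0
Fragment 2: offset=15 data="e" -> buffer=????????UUd????e -> prefix_len=0
Fragment 3: offset=0 data="LXhwp" -> buffer=LXhwp???UUd????e -> prefix_len=5
Fragment 4: offset=5 data="cRJ" -> buffer=LXhwpcRJUUd????e -> prefix_len=11
Fragment 5: offset=11 data="YKto" -> buffer=LXhwpcRJUUdYKtoe -> prefix_len=16

Answer: 0 0 5 11 16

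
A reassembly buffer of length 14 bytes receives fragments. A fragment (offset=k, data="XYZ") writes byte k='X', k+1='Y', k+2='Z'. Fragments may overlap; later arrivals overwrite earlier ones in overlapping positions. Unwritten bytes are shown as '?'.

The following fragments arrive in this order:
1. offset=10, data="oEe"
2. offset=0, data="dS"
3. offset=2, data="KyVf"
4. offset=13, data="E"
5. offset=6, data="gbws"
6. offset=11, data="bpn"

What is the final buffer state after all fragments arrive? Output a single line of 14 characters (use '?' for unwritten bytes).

Answer: dSKyVfgbwsobpn

Derivation:
Fragment 1: offset=10 data="oEe" -> buffer=??????????oEe?
Fragment 2: offset=0 data="dS" -> buffer=dS????????oEe?
Fragment 3: offset=2 data="KyVf" -> buffer=dSKyVf????oEe?
Fragment 4: offset=13 data="E" -> buffer=dSKyVf????oEeE
Fragment 5: offset=6 data="gbws" -> buffer=dSKyVfgbwsoEeE
Fragment 6: offset=11 data="bpn" -> buffer=dSKyVfgbwsobpn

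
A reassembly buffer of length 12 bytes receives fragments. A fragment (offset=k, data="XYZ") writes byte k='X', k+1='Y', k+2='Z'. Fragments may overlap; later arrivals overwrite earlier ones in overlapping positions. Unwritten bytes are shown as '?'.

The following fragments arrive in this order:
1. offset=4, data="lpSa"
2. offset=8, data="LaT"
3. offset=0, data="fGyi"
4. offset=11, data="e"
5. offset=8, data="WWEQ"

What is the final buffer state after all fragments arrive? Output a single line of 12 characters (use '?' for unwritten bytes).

Answer: fGyilpSaWWEQ

Derivation:
Fragment 1: offset=4 data="lpSa" -> buffer=????lpSa????
Fragment 2: offset=8 data="LaT" -> buffer=????lpSaLaT?
Fragment 3: offset=0 data="fGyi" -> buffer=fGyilpSaLaT?
Fragment 4: offset=11 data="e" -> buffer=fGyilpSaLaTe
Fragment 5: offset=8 data="WWEQ" -> buffer=fGyilpSaWWEQ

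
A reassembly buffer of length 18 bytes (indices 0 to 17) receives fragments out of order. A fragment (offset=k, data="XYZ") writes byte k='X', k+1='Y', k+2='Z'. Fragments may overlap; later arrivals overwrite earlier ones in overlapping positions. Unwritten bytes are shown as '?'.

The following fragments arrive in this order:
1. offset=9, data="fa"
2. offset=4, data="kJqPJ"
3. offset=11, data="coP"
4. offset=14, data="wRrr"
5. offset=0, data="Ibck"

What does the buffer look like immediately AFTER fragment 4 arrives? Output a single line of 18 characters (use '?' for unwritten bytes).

Answer: ????kJqPJfacoPwRrr

Derivation:
Fragment 1: offset=9 data="fa" -> buffer=?????????fa???????
Fragment 2: offset=4 data="kJqPJ" -> buffer=????kJqPJfa???????
Fragment 3: offset=11 data="coP" -> buffer=????kJqPJfacoP????
Fragment 4: offset=14 data="wRrr" -> buffer=????kJqPJfacoPwRrr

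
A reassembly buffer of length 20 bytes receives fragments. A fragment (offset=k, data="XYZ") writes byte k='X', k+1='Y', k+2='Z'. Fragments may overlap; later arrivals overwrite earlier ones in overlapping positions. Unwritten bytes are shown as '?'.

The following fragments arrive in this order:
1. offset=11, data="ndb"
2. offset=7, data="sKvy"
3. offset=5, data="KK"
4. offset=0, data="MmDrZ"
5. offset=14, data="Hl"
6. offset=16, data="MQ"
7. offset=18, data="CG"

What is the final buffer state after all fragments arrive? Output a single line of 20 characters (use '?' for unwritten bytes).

Answer: MmDrZKKsKvyndbHlMQCG

Derivation:
Fragment 1: offset=11 data="ndb" -> buffer=???????????ndb??????
Fragment 2: offset=7 data="sKvy" -> buffer=???????sKvyndb??????
Fragment 3: offset=5 data="KK" -> buffer=?????KKsKvyndb??????
Fragment 4: offset=0 data="MmDrZ" -> buffer=MmDrZKKsKvyndb??????
Fragment 5: offset=14 data="Hl" -> buffer=MmDrZKKsKvyndbHl????
Fragment 6: offset=16 data="MQ" -> buffer=MmDrZKKsKvyndbHlMQ??
Fragment 7: offset=18 data="CG" -> buffer=MmDrZKKsKvyndbHlMQCG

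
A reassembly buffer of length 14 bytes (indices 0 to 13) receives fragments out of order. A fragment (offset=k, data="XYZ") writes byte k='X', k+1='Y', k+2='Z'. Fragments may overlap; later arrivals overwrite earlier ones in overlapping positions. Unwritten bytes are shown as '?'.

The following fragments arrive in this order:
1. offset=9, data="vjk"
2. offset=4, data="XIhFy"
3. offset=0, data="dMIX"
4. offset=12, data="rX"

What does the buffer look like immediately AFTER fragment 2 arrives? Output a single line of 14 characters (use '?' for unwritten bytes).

Fragment 1: offset=9 data="vjk" -> buffer=?????????vjk??
Fragment 2: offset=4 data="XIhFy" -> buffer=????XIhFyvjk??

Answer: ????XIhFyvjk??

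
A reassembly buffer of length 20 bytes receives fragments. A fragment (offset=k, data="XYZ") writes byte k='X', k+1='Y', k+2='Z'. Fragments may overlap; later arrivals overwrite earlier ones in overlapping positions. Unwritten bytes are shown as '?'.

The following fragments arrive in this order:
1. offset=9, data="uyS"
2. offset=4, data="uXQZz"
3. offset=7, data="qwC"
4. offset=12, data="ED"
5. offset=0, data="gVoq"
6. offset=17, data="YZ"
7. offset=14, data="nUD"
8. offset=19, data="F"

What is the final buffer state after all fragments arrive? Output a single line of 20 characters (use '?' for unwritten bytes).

Answer: gVoquXQqwCySEDnUDYZF

Derivation:
Fragment 1: offset=9 data="uyS" -> buffer=?????????uyS????????
Fragment 2: offset=4 data="uXQZz" -> buffer=????uXQZzuyS????????
Fragment 3: offset=7 data="qwC" -> buffer=????uXQqwCyS????????
Fragment 4: offset=12 data="ED" -> buffer=????uXQqwCySED??????
Fragment 5: offset=0 data="gVoq" -> buffer=gVoquXQqwCySED??????
Fragment 6: offset=17 data="YZ" -> buffer=gVoquXQqwCySED???YZ?
Fragment 7: offset=14 data="nUD" -> buffer=gVoquXQqwCySEDnUDYZ?
Fragment 8: offset=19 data="F" -> buffer=gVoquXQqwCySEDnUDYZF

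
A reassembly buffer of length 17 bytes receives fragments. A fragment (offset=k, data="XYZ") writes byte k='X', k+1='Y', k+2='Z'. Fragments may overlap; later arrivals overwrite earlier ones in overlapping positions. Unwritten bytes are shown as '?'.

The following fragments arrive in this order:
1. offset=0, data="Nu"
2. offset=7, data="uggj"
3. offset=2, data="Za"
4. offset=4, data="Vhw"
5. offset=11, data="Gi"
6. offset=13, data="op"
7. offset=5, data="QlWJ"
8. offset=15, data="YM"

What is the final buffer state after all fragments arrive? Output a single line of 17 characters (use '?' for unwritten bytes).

Fragment 1: offset=0 data="Nu" -> buffer=Nu???????????????
Fragment 2: offset=7 data="uggj" -> buffer=Nu?????uggj??????
Fragment 3: offset=2 data="Za" -> buffer=NuZa???uggj??????
Fragment 4: offset=4 data="Vhw" -> buffer=NuZaVhwuggj??????
Fragment 5: offset=11 data="Gi" -> buffer=NuZaVhwuggjGi????
Fragment 6: offset=13 data="op" -> buffer=NuZaVhwuggjGiop??
Fragment 7: offset=5 data="QlWJ" -> buffer=NuZaVQlWJgjGiop??
Fragment 8: offset=15 data="YM" -> buffer=NuZaVQlWJgjGiopYM

Answer: NuZaVQlWJgjGiopYM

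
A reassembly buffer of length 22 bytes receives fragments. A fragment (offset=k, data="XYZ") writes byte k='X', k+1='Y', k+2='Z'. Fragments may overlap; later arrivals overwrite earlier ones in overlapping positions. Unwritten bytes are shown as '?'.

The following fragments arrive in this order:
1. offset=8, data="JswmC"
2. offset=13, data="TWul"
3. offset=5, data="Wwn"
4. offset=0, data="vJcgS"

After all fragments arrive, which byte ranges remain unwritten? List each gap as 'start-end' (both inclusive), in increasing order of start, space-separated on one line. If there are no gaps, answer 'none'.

Answer: 17-21

Derivation:
Fragment 1: offset=8 len=5
Fragment 2: offset=13 len=4
Fragment 3: offset=5 len=3
Fragment 4: offset=0 len=5
Gaps: 17-21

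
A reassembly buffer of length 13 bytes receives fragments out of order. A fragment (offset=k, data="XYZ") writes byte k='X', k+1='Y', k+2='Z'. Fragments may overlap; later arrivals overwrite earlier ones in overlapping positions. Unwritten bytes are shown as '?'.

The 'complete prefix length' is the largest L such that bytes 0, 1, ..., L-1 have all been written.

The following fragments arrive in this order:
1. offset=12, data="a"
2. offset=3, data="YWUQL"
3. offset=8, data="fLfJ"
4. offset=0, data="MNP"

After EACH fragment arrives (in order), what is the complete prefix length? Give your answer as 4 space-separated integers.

Answer: 0 0 0 13

Derivation:
Fragment 1: offset=12 data="a" -> buffer=????????????a -> prefix_len=0
Fragment 2: offset=3 data="YWUQL" -> buffer=???YWUQL????a -> prefix_len=0
Fragment 3: offset=8 data="fLfJ" -> buffer=???YWUQLfLfJa -> prefix_len=0
Fragment 4: offset=0 data="MNP" -> buffer=MNPYWUQLfLfJa -> prefix_len=13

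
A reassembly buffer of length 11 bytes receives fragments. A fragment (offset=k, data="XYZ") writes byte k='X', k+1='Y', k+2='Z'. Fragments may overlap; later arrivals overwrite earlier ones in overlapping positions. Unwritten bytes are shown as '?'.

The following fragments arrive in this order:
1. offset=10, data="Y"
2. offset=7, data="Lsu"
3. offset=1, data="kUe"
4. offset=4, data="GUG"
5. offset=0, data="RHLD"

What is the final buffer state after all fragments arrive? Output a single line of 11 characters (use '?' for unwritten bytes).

Fragment 1: offset=10 data="Y" -> buffer=??????????Y
Fragment 2: offset=7 data="Lsu" -> buffer=???????LsuY
Fragment 3: offset=1 data="kUe" -> buffer=?kUe???LsuY
Fragment 4: offset=4 data="GUG" -> buffer=?kUeGUGLsuY
Fragment 5: offset=0 data="RHLD" -> buffer=RHLDGUGLsuY

Answer: RHLDGUGLsuY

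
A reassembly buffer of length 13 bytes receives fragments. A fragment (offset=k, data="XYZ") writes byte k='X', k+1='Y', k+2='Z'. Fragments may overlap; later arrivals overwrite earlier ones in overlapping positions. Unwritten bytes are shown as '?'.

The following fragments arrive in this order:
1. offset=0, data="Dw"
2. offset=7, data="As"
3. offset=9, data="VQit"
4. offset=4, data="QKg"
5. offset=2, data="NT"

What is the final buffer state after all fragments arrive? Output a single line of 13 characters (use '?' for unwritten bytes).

Fragment 1: offset=0 data="Dw" -> buffer=Dw???????????
Fragment 2: offset=7 data="As" -> buffer=Dw?????As????
Fragment 3: offset=9 data="VQit" -> buffer=Dw?????AsVQit
Fragment 4: offset=4 data="QKg" -> buffer=Dw??QKgAsVQit
Fragment 5: offset=2 data="NT" -> buffer=DwNTQKgAsVQit

Answer: DwNTQKgAsVQit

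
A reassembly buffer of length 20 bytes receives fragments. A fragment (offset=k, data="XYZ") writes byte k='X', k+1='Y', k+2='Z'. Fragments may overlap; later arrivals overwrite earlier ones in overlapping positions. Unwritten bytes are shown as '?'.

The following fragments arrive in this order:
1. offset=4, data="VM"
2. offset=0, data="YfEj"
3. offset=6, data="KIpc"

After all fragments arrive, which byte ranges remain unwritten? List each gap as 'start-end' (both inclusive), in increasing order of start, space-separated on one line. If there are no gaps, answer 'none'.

Answer: 10-19

Derivation:
Fragment 1: offset=4 len=2
Fragment 2: offset=0 len=4
Fragment 3: offset=6 len=4
Gaps: 10-19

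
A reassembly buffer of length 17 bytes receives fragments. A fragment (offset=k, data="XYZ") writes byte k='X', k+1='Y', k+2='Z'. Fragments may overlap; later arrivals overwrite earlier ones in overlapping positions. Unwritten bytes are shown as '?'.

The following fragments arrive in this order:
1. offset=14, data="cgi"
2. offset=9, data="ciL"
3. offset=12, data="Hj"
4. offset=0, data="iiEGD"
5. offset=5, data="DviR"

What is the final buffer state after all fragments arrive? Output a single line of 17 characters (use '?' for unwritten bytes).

Answer: iiEGDDviRciLHjcgi

Derivation:
Fragment 1: offset=14 data="cgi" -> buffer=??????????????cgi
Fragment 2: offset=9 data="ciL" -> buffer=?????????ciL??cgi
Fragment 3: offset=12 data="Hj" -> buffer=?????????ciLHjcgi
Fragment 4: offset=0 data="iiEGD" -> buffer=iiEGD????ciLHjcgi
Fragment 5: offset=5 data="DviR" -> buffer=iiEGDDviRciLHjcgi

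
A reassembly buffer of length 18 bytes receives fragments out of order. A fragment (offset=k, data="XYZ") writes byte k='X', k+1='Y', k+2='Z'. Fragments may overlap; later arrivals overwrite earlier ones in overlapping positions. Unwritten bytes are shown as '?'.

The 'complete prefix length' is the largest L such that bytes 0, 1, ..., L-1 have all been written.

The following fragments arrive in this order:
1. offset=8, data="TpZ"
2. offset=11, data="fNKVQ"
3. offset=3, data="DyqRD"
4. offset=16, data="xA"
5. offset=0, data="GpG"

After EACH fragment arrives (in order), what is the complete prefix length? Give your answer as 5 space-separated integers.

Fragment 1: offset=8 data="TpZ" -> buffer=????????TpZ??????? -> prefix_len=0
Fragment 2: offset=11 data="fNKVQ" -> buffer=????????TpZfNKVQ?? -> prefix_len=0
Fragment 3: offset=3 data="DyqRD" -> buffer=???DyqRDTpZfNKVQ?? -> prefix_len=0
Fragment 4: offset=16 data="xA" -> buffer=???DyqRDTpZfNKVQxA -> prefix_len=0
Fragment 5: offset=0 data="GpG" -> buffer=GpGDyqRDTpZfNKVQxA -> prefix_len=18

Answer: 0 0 0 0 18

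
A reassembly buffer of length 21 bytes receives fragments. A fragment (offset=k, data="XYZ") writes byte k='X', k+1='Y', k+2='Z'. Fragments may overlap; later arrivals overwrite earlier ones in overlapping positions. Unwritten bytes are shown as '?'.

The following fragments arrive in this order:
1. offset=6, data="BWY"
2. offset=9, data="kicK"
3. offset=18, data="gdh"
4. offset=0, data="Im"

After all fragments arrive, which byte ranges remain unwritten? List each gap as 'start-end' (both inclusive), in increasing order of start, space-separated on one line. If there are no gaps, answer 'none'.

Fragment 1: offset=6 len=3
Fragment 2: offset=9 len=4
Fragment 3: offset=18 len=3
Fragment 4: offset=0 len=2
Gaps: 2-5 13-17

Answer: 2-5 13-17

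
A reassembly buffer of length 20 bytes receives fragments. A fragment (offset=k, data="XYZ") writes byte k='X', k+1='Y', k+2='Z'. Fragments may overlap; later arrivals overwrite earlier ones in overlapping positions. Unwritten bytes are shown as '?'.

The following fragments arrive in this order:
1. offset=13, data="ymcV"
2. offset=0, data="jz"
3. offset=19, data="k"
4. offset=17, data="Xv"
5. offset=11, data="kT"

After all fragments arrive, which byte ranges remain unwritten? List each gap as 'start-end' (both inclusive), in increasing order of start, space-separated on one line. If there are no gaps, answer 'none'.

Answer: 2-10

Derivation:
Fragment 1: offset=13 len=4
Fragment 2: offset=0 len=2
Fragment 3: offset=19 len=1
Fragment 4: offset=17 len=2
Fragment 5: offset=11 len=2
Gaps: 2-10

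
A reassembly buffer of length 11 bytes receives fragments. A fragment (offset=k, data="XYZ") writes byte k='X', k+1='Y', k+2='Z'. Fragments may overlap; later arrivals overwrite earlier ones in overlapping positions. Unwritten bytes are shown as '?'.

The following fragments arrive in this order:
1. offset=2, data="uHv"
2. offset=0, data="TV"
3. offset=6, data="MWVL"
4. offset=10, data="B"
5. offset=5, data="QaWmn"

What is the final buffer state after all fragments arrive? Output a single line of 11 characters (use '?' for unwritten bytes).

Fragment 1: offset=2 data="uHv" -> buffer=??uHv??????
Fragment 2: offset=0 data="TV" -> buffer=TVuHv??????
Fragment 3: offset=6 data="MWVL" -> buffer=TVuHv?MWVL?
Fragment 4: offset=10 data="B" -> buffer=TVuHv?MWVLB
Fragment 5: offset=5 data="QaWmn" -> buffer=TVuHvQaWmnB

Answer: TVuHvQaWmnB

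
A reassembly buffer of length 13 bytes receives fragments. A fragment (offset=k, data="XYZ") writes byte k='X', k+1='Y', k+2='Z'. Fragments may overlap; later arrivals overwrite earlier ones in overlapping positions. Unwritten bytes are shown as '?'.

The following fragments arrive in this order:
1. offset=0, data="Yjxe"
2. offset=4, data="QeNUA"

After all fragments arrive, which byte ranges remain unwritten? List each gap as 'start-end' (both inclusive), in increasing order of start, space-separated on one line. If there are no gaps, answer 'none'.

Fragment 1: offset=0 len=4
Fragment 2: offset=4 len=5
Gaps: 9-12

Answer: 9-12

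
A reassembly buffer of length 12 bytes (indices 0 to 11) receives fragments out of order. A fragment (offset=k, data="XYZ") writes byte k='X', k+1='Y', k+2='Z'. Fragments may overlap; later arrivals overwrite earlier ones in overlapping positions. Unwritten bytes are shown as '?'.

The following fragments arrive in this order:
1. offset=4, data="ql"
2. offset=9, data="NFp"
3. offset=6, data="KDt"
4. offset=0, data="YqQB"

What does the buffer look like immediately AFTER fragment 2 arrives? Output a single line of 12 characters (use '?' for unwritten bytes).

Fragment 1: offset=4 data="ql" -> buffer=????ql??????
Fragment 2: offset=9 data="NFp" -> buffer=????ql???NFp

Answer: ????ql???NFp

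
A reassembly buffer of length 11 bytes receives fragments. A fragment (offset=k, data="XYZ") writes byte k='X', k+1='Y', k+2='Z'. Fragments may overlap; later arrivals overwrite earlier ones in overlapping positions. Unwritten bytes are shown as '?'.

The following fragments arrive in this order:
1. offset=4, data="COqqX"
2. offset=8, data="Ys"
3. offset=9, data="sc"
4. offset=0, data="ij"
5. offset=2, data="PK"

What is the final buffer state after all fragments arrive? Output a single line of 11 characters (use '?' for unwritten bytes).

Fragment 1: offset=4 data="COqqX" -> buffer=????COqqX??
Fragment 2: offset=8 data="Ys" -> buffer=????COqqYs?
Fragment 3: offset=9 data="sc" -> buffer=????COqqYsc
Fragment 4: offset=0 data="ij" -> buffer=ij??COqqYsc
Fragment 5: offset=2 data="PK" -> buffer=ijPKCOqqYsc

Answer: ijPKCOqqYsc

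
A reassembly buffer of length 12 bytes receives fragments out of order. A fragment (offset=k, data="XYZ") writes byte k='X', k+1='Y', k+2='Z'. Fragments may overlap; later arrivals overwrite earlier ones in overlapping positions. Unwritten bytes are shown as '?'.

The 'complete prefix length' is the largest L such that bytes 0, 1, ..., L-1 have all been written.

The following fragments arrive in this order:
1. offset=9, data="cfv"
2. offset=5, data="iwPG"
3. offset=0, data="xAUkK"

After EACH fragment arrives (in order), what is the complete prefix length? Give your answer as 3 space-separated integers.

Answer: 0 0 12

Derivation:
Fragment 1: offset=9 data="cfv" -> buffer=?????????cfv -> prefix_len=0
Fragment 2: offset=5 data="iwPG" -> buffer=?????iwPGcfv -> prefix_len=0
Fragment 3: offset=0 data="xAUkK" -> buffer=xAUkKiwPGcfv -> prefix_len=12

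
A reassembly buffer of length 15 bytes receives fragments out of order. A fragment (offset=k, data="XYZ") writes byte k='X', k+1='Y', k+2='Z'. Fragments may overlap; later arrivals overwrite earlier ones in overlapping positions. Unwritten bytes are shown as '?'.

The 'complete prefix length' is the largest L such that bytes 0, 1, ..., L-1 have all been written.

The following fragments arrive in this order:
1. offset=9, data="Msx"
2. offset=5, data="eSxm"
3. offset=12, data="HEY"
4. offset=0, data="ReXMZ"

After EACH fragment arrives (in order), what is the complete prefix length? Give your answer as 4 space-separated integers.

Fragment 1: offset=9 data="Msx" -> buffer=?????????Msx??? -> prefix_len=0
Fragment 2: offset=5 data="eSxm" -> buffer=?????eSxmMsx??? -> prefix_len=0
Fragment 3: offset=12 data="HEY" -> buffer=?????eSxmMsxHEY -> prefix_len=0
Fragment 4: offset=0 data="ReXMZ" -> buffer=ReXMZeSxmMsxHEY -> prefix_len=15

Answer: 0 0 0 15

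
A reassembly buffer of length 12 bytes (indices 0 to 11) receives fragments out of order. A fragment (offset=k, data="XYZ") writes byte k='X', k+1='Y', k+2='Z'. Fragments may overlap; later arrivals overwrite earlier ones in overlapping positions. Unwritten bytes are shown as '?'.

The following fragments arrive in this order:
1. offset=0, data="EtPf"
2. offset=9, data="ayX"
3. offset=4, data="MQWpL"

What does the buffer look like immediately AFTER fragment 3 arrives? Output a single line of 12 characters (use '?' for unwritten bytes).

Fragment 1: offset=0 data="EtPf" -> buffer=EtPf????????
Fragment 2: offset=9 data="ayX" -> buffer=EtPf?????ayX
Fragment 3: offset=4 data="MQWpL" -> buffer=EtPfMQWpLayX

Answer: EtPfMQWpLayX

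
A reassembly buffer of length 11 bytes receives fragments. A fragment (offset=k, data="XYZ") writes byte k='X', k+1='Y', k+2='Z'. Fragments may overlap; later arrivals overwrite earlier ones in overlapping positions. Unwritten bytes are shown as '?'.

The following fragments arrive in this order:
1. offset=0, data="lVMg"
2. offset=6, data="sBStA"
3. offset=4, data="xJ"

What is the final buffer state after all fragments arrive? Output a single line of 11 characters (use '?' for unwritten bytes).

Fragment 1: offset=0 data="lVMg" -> buffer=lVMg???????
Fragment 2: offset=6 data="sBStA" -> buffer=lVMg??sBStA
Fragment 3: offset=4 data="xJ" -> buffer=lVMgxJsBStA

Answer: lVMgxJsBStA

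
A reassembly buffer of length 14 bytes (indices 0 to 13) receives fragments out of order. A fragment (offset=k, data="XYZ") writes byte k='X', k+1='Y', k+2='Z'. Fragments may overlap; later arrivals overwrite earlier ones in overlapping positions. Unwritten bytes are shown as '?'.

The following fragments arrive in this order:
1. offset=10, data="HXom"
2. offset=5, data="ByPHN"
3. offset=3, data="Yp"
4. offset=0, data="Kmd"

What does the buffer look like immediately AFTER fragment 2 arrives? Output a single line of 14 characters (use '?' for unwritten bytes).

Answer: ?????ByPHNHXom

Derivation:
Fragment 1: offset=10 data="HXom" -> buffer=??????????HXom
Fragment 2: offset=5 data="ByPHN" -> buffer=?????ByPHNHXom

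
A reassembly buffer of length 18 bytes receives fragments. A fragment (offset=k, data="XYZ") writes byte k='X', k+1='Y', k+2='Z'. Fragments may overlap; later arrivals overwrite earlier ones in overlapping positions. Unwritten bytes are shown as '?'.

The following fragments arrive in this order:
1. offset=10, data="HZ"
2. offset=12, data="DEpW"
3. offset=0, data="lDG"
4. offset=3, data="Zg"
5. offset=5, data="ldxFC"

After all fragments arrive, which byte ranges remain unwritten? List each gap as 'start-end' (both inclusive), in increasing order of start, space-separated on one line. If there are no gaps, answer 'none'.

Answer: 16-17

Derivation:
Fragment 1: offset=10 len=2
Fragment 2: offset=12 len=4
Fragment 3: offset=0 len=3
Fragment 4: offset=3 len=2
Fragment 5: offset=5 len=5
Gaps: 16-17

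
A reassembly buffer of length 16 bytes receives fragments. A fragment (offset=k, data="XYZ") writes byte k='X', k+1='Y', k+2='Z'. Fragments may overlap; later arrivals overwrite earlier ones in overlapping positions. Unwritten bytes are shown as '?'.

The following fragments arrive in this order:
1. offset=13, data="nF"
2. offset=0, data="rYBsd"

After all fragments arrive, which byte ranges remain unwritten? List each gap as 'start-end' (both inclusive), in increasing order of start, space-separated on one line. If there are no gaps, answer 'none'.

Fragment 1: offset=13 len=2
Fragment 2: offset=0 len=5
Gaps: 5-12 15-15

Answer: 5-12 15-15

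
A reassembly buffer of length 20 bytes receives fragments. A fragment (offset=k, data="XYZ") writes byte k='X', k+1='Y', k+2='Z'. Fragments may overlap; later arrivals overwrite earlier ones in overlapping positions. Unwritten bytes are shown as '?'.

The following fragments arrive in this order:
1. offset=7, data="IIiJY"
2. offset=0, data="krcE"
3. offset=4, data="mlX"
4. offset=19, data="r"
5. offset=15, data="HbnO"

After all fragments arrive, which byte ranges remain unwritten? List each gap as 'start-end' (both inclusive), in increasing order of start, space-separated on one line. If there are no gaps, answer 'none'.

Fragment 1: offset=7 len=5
Fragment 2: offset=0 len=4
Fragment 3: offset=4 len=3
Fragment 4: offset=19 len=1
Fragment 5: offset=15 len=4
Gaps: 12-14

Answer: 12-14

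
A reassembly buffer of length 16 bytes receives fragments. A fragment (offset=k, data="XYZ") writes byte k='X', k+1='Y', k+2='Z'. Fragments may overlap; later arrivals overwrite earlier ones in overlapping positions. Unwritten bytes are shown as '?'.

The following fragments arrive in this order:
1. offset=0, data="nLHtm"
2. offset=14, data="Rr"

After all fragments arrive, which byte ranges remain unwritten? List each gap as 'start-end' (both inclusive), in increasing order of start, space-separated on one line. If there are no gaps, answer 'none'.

Fragment 1: offset=0 len=5
Fragment 2: offset=14 len=2
Gaps: 5-13

Answer: 5-13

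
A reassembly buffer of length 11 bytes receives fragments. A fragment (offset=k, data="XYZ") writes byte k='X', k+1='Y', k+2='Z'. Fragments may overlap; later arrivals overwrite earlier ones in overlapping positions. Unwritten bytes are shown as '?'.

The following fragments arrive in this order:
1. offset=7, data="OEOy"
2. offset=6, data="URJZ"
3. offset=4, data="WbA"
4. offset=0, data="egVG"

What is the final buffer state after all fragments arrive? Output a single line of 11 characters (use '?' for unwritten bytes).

Answer: egVGWbARJZy

Derivation:
Fragment 1: offset=7 data="OEOy" -> buffer=???????OEOy
Fragment 2: offset=6 data="URJZ" -> buffer=??????URJZy
Fragment 3: offset=4 data="WbA" -> buffer=????WbARJZy
Fragment 4: offset=0 data="egVG" -> buffer=egVGWbARJZy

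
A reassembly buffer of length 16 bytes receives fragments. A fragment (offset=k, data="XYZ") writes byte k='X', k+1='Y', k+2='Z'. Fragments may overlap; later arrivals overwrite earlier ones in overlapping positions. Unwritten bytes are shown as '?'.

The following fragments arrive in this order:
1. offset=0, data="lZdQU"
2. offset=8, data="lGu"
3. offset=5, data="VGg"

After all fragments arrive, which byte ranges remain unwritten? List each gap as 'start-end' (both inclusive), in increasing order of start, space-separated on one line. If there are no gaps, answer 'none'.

Fragment 1: offset=0 len=5
Fragment 2: offset=8 len=3
Fragment 3: offset=5 len=3
Gaps: 11-15

Answer: 11-15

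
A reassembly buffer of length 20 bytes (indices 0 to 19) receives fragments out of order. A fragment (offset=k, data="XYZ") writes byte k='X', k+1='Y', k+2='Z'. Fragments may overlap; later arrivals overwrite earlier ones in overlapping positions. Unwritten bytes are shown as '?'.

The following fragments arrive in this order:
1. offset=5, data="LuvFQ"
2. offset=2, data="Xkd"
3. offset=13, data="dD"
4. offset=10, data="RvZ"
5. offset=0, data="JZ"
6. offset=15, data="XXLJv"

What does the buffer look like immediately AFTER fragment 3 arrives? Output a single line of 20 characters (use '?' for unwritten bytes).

Fragment 1: offset=5 data="LuvFQ" -> buffer=?????LuvFQ??????????
Fragment 2: offset=2 data="Xkd" -> buffer=??XkdLuvFQ??????????
Fragment 3: offset=13 data="dD" -> buffer=??XkdLuvFQ???dD?????

Answer: ??XkdLuvFQ???dD?????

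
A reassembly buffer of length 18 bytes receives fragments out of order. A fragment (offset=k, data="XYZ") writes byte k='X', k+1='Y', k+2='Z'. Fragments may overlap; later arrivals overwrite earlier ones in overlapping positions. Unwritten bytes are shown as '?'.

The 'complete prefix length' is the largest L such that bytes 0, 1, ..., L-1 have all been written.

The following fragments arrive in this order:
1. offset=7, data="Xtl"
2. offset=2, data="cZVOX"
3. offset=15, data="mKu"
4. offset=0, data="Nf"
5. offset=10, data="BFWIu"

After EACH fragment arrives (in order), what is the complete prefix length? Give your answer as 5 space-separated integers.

Fragment 1: offset=7 data="Xtl" -> buffer=???????Xtl???????? -> prefix_len=0
Fragment 2: offset=2 data="cZVOX" -> buffer=??cZVOXXtl???????? -> prefix_len=0
Fragment 3: offset=15 data="mKu" -> buffer=??cZVOXXtl?????mKu -> prefix_len=0
Fragment 4: offset=0 data="Nf" -> buffer=NfcZVOXXtl?????mKu -> prefix_len=10
Fragment 5: offset=10 data="BFWIu" -> buffer=NfcZVOXXtlBFWIumKu -> prefix_len=18

Answer: 0 0 0 10 18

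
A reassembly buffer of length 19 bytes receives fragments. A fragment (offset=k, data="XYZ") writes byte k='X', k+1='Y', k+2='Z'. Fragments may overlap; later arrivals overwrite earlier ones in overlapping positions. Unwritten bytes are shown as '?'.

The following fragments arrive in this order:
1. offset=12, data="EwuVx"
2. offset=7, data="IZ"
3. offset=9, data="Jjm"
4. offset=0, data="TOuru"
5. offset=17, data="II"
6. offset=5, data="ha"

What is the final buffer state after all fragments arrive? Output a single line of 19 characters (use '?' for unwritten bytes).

Answer: TOuruhaIZJjmEwuVxII

Derivation:
Fragment 1: offset=12 data="EwuVx" -> buffer=????????????EwuVx??
Fragment 2: offset=7 data="IZ" -> buffer=???????IZ???EwuVx??
Fragment 3: offset=9 data="Jjm" -> buffer=???????IZJjmEwuVx??
Fragment 4: offset=0 data="TOuru" -> buffer=TOuru??IZJjmEwuVx??
Fragment 5: offset=17 data="II" -> buffer=TOuru??IZJjmEwuVxII
Fragment 6: offset=5 data="ha" -> buffer=TOuruhaIZJjmEwuVxII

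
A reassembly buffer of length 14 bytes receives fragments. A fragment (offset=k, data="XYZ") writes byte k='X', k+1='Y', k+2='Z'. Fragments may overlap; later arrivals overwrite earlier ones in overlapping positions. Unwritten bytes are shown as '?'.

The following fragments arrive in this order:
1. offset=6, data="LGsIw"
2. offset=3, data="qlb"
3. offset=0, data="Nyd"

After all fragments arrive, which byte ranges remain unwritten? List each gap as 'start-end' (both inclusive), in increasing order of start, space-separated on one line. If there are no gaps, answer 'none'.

Fragment 1: offset=6 len=5
Fragment 2: offset=3 len=3
Fragment 3: offset=0 len=3
Gaps: 11-13

Answer: 11-13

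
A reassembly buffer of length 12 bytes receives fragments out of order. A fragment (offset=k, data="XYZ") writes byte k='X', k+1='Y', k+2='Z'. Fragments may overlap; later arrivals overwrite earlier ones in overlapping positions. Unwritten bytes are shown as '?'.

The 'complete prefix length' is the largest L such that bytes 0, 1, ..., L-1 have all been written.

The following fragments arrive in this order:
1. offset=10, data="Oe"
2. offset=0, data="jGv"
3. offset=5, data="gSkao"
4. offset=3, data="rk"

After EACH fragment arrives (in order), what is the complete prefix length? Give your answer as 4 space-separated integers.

Answer: 0 3 3 12

Derivation:
Fragment 1: offset=10 data="Oe" -> buffer=??????????Oe -> prefix_len=0
Fragment 2: offset=0 data="jGv" -> buffer=jGv???????Oe -> prefix_len=3
Fragment 3: offset=5 data="gSkao" -> buffer=jGv??gSkaoOe -> prefix_len=3
Fragment 4: offset=3 data="rk" -> buffer=jGvrkgSkaoOe -> prefix_len=12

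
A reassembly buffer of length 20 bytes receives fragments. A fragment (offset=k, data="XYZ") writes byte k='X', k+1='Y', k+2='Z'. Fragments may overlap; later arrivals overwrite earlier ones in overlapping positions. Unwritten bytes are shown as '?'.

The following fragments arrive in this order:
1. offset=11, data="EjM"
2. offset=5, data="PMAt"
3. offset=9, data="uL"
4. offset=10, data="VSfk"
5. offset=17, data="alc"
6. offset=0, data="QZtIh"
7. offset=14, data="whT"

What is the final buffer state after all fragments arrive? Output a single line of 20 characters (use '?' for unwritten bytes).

Answer: QZtIhPMAtuVSfkwhTalc

Derivation:
Fragment 1: offset=11 data="EjM" -> buffer=???????????EjM??????
Fragment 2: offset=5 data="PMAt" -> buffer=?????PMAt??EjM??????
Fragment 3: offset=9 data="uL" -> buffer=?????PMAtuLEjM??????
Fragment 4: offset=10 data="VSfk" -> buffer=?????PMAtuVSfk??????
Fragment 5: offset=17 data="alc" -> buffer=?????PMAtuVSfk???alc
Fragment 6: offset=0 data="QZtIh" -> buffer=QZtIhPMAtuVSfk???alc
Fragment 7: offset=14 data="whT" -> buffer=QZtIhPMAtuVSfkwhTalc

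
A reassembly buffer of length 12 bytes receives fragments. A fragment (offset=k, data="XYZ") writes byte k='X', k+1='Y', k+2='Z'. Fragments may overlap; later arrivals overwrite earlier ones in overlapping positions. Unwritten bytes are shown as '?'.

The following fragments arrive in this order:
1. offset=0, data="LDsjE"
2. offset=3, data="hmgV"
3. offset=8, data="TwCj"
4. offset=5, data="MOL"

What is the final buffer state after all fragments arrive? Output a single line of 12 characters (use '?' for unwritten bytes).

Answer: LDshmMOLTwCj

Derivation:
Fragment 1: offset=0 data="LDsjE" -> buffer=LDsjE???????
Fragment 2: offset=3 data="hmgV" -> buffer=LDshmgV?????
Fragment 3: offset=8 data="TwCj" -> buffer=LDshmgV?TwCj
Fragment 4: offset=5 data="MOL" -> buffer=LDshmMOLTwCj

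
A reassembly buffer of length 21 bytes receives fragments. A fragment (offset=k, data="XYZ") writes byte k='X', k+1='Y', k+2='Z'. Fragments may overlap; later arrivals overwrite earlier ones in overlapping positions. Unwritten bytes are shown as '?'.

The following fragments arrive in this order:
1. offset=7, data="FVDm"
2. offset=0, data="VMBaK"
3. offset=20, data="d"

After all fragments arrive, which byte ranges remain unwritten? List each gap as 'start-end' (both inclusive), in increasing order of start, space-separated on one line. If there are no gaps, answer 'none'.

Fragment 1: offset=7 len=4
Fragment 2: offset=0 len=5
Fragment 3: offset=20 len=1
Gaps: 5-6 11-19

Answer: 5-6 11-19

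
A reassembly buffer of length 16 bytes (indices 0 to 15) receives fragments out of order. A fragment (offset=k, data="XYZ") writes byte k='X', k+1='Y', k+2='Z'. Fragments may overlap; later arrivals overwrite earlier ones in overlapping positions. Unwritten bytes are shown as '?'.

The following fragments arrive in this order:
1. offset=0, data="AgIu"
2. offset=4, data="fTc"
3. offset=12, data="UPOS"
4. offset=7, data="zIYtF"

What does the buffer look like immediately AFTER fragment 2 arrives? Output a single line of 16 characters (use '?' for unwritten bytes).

Fragment 1: offset=0 data="AgIu" -> buffer=AgIu????????????
Fragment 2: offset=4 data="fTc" -> buffer=AgIufTc?????????

Answer: AgIufTc?????????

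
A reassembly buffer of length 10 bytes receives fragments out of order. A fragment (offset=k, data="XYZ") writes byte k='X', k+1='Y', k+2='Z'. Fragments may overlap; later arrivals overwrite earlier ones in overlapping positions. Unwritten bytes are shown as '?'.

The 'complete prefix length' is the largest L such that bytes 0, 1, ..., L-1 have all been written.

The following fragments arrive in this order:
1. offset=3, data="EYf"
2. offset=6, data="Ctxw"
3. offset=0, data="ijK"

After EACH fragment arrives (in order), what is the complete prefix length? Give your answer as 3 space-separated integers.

Answer: 0 0 10

Derivation:
Fragment 1: offset=3 data="EYf" -> buffer=???EYf???? -> prefix_len=0
Fragment 2: offset=6 data="Ctxw" -> buffer=???EYfCtxw -> prefix_len=0
Fragment 3: offset=0 data="ijK" -> buffer=ijKEYfCtxw -> prefix_len=10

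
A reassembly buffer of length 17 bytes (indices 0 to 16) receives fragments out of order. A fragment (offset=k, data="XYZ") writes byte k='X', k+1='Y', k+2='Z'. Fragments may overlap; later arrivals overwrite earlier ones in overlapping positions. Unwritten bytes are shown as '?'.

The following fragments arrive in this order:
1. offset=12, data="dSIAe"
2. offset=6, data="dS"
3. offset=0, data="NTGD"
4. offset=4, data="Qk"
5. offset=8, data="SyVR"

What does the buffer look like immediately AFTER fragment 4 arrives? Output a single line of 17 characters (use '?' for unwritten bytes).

Fragment 1: offset=12 data="dSIAe" -> buffer=????????????dSIAe
Fragment 2: offset=6 data="dS" -> buffer=??????dS????dSIAe
Fragment 3: offset=0 data="NTGD" -> buffer=NTGD??dS????dSIAe
Fragment 4: offset=4 data="Qk" -> buffer=NTGDQkdS????dSIAe

Answer: NTGDQkdS????dSIAe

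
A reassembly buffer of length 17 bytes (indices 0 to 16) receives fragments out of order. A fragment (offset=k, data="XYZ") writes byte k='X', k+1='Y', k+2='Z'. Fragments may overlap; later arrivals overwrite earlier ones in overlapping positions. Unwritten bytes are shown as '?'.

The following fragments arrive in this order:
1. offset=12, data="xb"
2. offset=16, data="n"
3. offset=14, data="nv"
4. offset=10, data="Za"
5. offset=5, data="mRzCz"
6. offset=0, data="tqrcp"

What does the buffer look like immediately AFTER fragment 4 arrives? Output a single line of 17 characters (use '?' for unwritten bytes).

Answer: ??????????Zaxbnvn

Derivation:
Fragment 1: offset=12 data="xb" -> buffer=????????????xb???
Fragment 2: offset=16 data="n" -> buffer=????????????xb??n
Fragment 3: offset=14 data="nv" -> buffer=????????????xbnvn
Fragment 4: offset=10 data="Za" -> buffer=??????????Zaxbnvn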